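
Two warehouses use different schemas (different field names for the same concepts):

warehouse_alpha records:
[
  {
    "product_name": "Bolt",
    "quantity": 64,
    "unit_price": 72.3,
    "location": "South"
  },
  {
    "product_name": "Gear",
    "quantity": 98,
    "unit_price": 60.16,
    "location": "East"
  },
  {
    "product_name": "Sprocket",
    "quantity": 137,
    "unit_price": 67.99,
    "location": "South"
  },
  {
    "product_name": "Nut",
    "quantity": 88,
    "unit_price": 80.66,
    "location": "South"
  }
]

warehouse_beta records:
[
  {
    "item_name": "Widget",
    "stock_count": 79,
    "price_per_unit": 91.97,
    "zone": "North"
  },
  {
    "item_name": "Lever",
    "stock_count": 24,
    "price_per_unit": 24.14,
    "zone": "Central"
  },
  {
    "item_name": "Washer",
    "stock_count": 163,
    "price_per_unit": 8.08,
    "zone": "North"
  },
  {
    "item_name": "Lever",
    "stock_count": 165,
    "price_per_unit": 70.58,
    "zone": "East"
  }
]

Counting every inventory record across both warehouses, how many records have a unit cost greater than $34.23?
6

Schema mapping: "unit_price" (warehouse_alpha) = "price_per_unit" (warehouse_beta) = unit cost

Records > $34.23 in warehouse_alpha: 4
Records > $34.23 in warehouse_beta: 2

Total count: 4 + 2 = 6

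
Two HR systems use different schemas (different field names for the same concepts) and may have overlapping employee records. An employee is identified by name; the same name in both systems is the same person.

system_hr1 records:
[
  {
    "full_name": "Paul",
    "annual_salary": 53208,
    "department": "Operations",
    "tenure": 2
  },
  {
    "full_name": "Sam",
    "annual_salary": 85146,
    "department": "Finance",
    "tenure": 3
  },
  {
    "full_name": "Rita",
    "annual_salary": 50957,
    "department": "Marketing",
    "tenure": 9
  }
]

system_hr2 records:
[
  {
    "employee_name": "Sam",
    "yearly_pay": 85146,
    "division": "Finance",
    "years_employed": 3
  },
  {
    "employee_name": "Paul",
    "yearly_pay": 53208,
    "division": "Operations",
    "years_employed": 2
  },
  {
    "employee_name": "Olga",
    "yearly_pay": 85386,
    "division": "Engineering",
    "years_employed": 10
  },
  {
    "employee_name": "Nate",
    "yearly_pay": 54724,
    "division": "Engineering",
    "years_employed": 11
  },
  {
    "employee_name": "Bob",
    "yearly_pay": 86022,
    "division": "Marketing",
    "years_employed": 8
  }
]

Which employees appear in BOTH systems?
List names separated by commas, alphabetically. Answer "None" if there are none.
Paul, Sam

Schema mapping: "full_name" (system_hr1) = "employee_name" (system_hr2) = employee name

Names in system_hr1: ['Paul', 'Rita', 'Sam']
Names in system_hr2: ['Bob', 'Nate', 'Olga', 'Paul', 'Sam']

Intersection: ['Paul', 'Sam']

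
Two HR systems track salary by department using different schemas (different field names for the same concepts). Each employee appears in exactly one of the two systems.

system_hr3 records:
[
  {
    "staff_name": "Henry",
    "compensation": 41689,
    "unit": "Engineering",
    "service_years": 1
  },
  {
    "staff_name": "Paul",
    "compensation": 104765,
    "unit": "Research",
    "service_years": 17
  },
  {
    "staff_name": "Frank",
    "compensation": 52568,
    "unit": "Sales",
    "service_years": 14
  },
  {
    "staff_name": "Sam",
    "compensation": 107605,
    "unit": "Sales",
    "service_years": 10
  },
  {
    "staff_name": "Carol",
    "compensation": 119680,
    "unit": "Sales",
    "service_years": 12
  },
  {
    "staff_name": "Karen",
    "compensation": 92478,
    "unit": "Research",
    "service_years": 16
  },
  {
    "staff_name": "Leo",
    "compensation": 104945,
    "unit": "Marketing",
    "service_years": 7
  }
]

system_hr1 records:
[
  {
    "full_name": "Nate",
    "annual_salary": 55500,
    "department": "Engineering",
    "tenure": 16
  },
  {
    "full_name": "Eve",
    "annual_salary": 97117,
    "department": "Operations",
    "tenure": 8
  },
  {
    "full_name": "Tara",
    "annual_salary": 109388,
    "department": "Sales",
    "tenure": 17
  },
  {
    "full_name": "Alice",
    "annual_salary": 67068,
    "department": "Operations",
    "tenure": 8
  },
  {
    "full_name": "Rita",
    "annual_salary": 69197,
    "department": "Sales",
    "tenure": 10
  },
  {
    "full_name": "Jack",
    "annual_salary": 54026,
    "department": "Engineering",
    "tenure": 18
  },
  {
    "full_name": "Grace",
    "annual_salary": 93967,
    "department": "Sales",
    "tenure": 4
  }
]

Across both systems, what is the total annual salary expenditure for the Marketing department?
104945

Schema mappings:
- "unit" (system_hr3) = "department" (system_hr1) = department
- "compensation" (system_hr3) = "annual_salary" (system_hr1) = salary

Marketing salaries from system_hr3: 104945
Marketing salaries from system_hr1: 0

Total: 104945 + 0 = 104945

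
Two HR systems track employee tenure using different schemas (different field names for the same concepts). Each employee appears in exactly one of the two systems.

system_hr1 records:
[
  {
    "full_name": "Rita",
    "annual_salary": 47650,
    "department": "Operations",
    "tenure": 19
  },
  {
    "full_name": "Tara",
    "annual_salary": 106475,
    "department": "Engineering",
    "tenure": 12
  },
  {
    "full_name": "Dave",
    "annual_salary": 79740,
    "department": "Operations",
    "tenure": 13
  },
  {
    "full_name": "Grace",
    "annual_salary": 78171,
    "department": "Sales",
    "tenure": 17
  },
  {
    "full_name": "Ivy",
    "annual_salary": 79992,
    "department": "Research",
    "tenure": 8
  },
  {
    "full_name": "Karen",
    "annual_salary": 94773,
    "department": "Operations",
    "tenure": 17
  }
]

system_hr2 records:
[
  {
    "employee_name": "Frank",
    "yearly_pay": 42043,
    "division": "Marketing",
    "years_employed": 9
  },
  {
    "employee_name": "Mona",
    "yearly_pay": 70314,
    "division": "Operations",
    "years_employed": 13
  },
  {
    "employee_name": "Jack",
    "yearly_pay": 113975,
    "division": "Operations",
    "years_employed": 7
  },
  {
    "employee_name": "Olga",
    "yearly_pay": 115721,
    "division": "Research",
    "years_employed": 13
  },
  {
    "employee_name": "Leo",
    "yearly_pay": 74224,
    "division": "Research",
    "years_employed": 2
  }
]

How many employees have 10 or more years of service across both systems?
7

Reconcile schemas: "tenure" (system_hr1) = "years_employed" (system_hr2) = years of service

From system_hr1: 5 employees with >= 10 years
From system_hr2: 2 employees with >= 10 years

Total: 5 + 2 = 7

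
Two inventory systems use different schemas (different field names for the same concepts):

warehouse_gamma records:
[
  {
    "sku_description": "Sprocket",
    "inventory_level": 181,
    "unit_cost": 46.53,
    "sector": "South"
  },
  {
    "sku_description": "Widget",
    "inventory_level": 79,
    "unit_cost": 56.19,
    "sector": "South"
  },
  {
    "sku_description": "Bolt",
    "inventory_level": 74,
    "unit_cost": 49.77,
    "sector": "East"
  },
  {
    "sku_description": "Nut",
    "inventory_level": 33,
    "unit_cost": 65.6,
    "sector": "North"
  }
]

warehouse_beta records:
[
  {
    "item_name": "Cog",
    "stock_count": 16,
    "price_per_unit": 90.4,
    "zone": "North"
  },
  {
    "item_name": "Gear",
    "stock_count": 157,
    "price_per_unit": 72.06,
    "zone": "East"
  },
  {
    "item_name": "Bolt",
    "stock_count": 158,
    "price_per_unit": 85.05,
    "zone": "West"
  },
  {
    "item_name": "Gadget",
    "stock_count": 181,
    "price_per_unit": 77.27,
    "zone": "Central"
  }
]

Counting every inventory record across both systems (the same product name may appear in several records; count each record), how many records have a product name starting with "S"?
1

Schema mapping: "sku_description" (warehouse_gamma) = "item_name" (warehouse_beta) = product name

Records with product name starting with "S" in warehouse_gamma: 1
Records with product name starting with "S" in warehouse_beta: 0

Total: 1 + 0 = 1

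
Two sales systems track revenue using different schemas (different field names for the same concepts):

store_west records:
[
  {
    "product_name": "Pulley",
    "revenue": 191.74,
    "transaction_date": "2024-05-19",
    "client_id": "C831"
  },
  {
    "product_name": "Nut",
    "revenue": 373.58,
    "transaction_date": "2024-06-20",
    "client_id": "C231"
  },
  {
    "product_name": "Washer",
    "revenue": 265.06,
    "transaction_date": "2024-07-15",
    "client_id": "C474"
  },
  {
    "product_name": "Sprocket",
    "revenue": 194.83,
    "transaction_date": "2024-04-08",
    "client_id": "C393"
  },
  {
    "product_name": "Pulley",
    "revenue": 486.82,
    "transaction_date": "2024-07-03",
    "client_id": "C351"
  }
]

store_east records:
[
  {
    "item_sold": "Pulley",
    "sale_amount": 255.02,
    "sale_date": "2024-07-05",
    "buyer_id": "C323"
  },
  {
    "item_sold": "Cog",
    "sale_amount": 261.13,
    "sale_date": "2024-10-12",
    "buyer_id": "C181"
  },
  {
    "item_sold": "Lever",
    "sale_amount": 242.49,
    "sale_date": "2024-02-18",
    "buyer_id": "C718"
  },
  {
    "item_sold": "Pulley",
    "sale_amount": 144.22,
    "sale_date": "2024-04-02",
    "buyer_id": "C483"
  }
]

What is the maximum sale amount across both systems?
486.82

Reconcile: "revenue" (store_west) = "sale_amount" (store_east) = sale amount

Maximum in store_west: 486.82
Maximum in store_east: 261.13

Overall maximum: max(486.82, 261.13) = 486.82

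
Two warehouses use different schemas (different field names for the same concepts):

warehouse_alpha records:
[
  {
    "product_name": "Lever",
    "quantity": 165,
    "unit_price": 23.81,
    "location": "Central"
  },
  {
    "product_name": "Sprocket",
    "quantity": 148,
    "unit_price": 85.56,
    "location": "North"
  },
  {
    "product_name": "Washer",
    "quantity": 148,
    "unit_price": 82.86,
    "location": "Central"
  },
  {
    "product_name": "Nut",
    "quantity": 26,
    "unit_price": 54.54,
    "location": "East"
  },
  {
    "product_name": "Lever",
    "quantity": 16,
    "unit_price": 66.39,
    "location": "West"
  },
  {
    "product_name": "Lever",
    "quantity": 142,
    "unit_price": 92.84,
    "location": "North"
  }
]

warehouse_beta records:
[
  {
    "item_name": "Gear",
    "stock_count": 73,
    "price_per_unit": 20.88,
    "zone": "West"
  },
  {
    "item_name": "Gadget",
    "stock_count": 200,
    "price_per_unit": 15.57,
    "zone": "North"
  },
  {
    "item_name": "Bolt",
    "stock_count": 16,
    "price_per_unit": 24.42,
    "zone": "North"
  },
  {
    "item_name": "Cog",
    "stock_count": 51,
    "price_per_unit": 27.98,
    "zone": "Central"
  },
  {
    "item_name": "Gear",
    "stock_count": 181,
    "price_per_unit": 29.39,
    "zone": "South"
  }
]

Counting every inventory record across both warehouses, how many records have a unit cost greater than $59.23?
4

Schema mapping: "unit_price" (warehouse_alpha) = "price_per_unit" (warehouse_beta) = unit cost

Records > $59.23 in warehouse_alpha: 4
Records > $59.23 in warehouse_beta: 0

Total count: 4 + 0 = 4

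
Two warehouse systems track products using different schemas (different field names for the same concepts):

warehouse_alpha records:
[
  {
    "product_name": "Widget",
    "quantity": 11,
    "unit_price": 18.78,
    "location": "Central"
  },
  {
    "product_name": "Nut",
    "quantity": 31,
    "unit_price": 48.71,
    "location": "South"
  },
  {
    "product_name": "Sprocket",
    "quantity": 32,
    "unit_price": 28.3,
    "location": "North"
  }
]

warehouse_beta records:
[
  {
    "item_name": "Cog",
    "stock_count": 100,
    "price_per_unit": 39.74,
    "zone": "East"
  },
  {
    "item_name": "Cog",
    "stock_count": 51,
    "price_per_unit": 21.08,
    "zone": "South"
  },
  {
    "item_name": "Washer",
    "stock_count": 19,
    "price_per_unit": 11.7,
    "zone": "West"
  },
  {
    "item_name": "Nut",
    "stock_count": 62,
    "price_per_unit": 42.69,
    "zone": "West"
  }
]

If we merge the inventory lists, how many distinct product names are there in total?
5

Schema mapping: "product_name" (warehouse_alpha) = "item_name" (warehouse_beta) = product name

Products in warehouse_alpha: ['Nut', 'Sprocket', 'Widget']
Products in warehouse_beta: ['Cog', 'Nut', 'Washer']

Union (unique products): ['Cog', 'Nut', 'Sprocket', 'Washer', 'Widget']
Count: 5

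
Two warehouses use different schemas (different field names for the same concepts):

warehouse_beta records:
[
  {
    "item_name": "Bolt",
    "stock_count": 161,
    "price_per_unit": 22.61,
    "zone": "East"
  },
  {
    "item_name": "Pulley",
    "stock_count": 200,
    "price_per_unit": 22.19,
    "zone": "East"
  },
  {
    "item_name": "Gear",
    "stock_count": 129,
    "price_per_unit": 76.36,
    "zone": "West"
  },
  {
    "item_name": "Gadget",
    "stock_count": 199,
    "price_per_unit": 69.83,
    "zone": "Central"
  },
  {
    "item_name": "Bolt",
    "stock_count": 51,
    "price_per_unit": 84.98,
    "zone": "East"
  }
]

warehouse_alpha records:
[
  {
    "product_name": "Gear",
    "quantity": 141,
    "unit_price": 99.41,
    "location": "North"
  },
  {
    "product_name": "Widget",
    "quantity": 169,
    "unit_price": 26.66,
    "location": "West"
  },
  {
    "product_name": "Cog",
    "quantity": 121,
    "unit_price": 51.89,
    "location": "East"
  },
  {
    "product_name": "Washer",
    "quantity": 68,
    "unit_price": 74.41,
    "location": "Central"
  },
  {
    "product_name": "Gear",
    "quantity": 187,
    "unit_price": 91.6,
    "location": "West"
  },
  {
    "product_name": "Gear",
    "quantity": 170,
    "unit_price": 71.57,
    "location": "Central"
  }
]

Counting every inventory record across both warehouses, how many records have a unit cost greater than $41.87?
8

Schema mapping: "price_per_unit" (warehouse_beta) = "unit_price" (warehouse_alpha) = unit cost

Records > $41.87 in warehouse_beta: 3
Records > $41.87 in warehouse_alpha: 5

Total count: 3 + 5 = 8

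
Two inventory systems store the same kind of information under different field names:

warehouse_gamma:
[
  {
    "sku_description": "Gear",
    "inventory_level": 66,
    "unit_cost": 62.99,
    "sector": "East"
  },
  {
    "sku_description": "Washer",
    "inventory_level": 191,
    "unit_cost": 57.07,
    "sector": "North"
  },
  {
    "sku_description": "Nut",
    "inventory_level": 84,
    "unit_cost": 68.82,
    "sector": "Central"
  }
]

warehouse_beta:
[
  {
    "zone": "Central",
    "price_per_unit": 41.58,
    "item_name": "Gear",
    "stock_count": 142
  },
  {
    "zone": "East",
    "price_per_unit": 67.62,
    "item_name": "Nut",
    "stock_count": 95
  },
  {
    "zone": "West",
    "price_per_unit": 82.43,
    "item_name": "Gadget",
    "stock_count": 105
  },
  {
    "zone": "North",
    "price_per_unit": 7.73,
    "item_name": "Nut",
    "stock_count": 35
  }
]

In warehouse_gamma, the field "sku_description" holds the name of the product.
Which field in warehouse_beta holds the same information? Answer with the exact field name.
item_name

In warehouse_gamma, "sku_description" holds the name of the product.
The fields in warehouse_beta are: "zone", "price_per_unit", "item_name", "stock_count".
"item_name" is the match: the name refers to the same concept and its values are product-name strings (e.g. 'Gadget', 'Gear').
The other fields ("zone", "price_per_unit", "stock_count") hold different kinds of data.

So "sku_description" in warehouse_gamma corresponds to "item_name" in warehouse_beta.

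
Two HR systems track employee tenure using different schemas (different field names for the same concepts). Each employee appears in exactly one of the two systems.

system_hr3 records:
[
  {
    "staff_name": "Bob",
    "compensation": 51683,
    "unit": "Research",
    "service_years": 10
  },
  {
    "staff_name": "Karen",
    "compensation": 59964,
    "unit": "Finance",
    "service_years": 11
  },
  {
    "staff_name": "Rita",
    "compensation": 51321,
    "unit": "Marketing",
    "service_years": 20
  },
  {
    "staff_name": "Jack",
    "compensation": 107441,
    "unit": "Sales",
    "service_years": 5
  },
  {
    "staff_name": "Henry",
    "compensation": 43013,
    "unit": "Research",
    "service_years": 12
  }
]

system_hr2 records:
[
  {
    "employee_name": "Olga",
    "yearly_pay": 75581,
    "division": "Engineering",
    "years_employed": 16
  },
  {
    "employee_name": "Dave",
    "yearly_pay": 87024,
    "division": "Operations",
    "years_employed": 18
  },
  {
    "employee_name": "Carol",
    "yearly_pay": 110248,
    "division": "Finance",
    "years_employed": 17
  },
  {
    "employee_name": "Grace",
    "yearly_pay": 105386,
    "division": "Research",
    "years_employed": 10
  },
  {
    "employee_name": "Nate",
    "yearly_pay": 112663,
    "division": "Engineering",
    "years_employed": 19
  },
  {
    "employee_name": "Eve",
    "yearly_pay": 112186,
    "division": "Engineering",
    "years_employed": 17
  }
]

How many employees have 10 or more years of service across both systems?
10

Reconcile schemas: "service_years" (system_hr3) = "years_employed" (system_hr2) = years of service

From system_hr3: 4 employees with >= 10 years
From system_hr2: 6 employees with >= 10 years

Total: 4 + 6 = 10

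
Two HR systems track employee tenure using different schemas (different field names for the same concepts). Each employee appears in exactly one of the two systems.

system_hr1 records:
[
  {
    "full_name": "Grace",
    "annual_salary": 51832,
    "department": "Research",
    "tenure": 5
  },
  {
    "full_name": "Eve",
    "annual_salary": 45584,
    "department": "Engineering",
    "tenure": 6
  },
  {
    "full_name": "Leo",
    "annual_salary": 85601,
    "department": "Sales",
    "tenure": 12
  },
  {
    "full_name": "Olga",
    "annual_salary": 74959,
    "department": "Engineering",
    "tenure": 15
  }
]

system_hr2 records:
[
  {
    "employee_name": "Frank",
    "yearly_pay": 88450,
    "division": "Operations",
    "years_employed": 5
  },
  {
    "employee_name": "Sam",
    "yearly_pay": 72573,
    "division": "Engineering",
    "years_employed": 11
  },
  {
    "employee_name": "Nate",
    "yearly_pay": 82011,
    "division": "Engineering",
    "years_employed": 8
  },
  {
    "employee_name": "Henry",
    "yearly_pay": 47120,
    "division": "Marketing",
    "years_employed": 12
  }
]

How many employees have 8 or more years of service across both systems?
5

Reconcile schemas: "tenure" (system_hr1) = "years_employed" (system_hr2) = years of service

From system_hr1: 2 employees with >= 8 years
From system_hr2: 3 employees with >= 8 years

Total: 2 + 3 = 5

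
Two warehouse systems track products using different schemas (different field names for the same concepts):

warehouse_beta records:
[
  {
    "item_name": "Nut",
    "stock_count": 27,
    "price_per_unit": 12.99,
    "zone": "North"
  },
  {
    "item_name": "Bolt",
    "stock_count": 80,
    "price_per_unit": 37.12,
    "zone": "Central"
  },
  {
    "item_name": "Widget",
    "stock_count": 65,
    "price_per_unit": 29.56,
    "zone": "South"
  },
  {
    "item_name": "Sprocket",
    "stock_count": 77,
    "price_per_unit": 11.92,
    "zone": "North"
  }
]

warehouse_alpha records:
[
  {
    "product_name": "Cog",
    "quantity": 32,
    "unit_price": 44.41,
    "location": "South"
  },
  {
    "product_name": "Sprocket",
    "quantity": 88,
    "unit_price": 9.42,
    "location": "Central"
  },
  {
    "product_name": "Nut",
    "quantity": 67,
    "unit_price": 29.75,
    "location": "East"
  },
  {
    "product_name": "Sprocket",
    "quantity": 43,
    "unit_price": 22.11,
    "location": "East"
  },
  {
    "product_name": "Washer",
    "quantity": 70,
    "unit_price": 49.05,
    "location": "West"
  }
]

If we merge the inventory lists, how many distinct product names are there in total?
6

Schema mapping: "item_name" (warehouse_beta) = "product_name" (warehouse_alpha) = product name

Products in warehouse_beta: ['Bolt', 'Nut', 'Sprocket', 'Widget']
Products in warehouse_alpha: ['Cog', 'Nut', 'Sprocket', 'Washer']

Union (unique products): ['Bolt', 'Cog', 'Nut', 'Sprocket', 'Washer', 'Widget']
Count: 6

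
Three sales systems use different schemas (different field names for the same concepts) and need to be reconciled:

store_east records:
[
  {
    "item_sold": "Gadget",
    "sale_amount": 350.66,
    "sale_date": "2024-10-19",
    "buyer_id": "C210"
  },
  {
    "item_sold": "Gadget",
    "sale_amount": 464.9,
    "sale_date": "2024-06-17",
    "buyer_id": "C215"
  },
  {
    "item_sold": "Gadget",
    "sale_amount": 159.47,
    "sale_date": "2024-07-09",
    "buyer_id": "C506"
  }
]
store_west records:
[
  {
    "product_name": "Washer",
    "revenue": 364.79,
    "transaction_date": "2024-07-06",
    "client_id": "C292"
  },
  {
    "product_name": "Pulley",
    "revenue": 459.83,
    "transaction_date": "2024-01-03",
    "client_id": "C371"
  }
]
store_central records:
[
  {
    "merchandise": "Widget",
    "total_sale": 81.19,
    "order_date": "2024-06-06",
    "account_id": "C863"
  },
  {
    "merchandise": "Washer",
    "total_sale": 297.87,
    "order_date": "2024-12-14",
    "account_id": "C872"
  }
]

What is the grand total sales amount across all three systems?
2178.71

Schema reconciliation - all amount fields map to sale amount:

store_east (sale_amount): 975.03
store_west (revenue): 824.62
store_central (total_sale): 379.06

Grand total: 2178.71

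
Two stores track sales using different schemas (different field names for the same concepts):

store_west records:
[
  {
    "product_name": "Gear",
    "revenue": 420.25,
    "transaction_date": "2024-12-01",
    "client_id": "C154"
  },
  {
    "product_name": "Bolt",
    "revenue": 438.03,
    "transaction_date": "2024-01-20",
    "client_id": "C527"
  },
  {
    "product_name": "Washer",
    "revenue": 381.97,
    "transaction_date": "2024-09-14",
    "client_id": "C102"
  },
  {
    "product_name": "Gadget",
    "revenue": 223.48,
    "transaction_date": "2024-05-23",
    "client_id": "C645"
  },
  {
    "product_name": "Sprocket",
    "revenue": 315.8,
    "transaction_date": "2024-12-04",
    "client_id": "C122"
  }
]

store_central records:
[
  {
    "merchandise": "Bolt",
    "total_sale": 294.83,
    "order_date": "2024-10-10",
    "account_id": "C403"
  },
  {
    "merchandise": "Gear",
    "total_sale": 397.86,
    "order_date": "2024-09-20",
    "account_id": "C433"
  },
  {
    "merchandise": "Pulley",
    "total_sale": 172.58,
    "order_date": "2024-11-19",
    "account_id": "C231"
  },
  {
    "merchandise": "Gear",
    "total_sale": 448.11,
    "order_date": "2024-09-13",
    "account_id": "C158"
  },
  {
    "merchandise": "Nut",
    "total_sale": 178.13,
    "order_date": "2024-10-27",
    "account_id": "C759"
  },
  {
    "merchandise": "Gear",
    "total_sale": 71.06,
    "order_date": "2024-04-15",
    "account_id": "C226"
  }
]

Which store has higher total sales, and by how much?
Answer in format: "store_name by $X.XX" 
store_west by $216.96

Schema mapping: "revenue" (store_west) = "total_sale" (store_central) = sale amount

Total for store_west: 1779.53
Total for store_central: 1562.57

Difference: |1779.53 - 1562.57| = 216.96
store_west has higher sales by $216.96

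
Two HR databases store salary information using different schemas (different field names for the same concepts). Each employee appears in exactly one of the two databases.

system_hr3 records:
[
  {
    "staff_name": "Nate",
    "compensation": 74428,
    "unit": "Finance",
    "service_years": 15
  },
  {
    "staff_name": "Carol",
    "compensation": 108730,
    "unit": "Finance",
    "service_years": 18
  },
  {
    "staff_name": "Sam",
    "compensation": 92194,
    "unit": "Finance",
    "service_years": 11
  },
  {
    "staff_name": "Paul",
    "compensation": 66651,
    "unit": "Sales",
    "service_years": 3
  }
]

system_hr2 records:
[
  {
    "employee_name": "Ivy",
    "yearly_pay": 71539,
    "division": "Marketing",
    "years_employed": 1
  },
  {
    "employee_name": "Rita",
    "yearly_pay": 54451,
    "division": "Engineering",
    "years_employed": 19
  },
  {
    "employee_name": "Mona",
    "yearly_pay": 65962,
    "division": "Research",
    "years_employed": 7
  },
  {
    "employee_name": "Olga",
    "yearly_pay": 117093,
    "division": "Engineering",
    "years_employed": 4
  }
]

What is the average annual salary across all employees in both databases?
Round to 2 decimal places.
81381.00

Schema mapping: "compensation" (system_hr3) = "yearly_pay" (system_hr2) = annual salary

All salaries: [74428, 108730, 92194, 66651, 71539, 54451, 65962, 117093]
Sum: 651048
Count: 8
Average: 651048 / 8 = 81381.00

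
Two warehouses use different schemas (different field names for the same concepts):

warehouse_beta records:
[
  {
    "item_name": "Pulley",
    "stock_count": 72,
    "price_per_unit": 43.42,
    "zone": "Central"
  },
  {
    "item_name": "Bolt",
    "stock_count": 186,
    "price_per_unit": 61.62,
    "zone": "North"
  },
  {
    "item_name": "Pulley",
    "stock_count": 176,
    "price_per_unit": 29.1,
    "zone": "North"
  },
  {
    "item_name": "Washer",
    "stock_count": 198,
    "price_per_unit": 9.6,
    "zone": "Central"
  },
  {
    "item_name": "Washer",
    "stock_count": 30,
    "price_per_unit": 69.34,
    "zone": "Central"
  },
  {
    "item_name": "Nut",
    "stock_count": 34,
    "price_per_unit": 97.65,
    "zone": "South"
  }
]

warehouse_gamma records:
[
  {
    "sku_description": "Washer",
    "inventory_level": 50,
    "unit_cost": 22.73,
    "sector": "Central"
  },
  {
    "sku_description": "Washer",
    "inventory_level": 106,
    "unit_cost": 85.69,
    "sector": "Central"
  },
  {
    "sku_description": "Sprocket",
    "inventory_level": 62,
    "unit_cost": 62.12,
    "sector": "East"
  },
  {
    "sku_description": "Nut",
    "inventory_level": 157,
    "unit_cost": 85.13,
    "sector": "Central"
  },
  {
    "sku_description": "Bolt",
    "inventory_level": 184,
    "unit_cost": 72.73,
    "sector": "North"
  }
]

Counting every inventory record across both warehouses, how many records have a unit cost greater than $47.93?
7

Schema mapping: "price_per_unit" (warehouse_beta) = "unit_cost" (warehouse_gamma) = unit cost

Records > $47.93 in warehouse_beta: 3
Records > $47.93 in warehouse_gamma: 4

Total count: 3 + 4 = 7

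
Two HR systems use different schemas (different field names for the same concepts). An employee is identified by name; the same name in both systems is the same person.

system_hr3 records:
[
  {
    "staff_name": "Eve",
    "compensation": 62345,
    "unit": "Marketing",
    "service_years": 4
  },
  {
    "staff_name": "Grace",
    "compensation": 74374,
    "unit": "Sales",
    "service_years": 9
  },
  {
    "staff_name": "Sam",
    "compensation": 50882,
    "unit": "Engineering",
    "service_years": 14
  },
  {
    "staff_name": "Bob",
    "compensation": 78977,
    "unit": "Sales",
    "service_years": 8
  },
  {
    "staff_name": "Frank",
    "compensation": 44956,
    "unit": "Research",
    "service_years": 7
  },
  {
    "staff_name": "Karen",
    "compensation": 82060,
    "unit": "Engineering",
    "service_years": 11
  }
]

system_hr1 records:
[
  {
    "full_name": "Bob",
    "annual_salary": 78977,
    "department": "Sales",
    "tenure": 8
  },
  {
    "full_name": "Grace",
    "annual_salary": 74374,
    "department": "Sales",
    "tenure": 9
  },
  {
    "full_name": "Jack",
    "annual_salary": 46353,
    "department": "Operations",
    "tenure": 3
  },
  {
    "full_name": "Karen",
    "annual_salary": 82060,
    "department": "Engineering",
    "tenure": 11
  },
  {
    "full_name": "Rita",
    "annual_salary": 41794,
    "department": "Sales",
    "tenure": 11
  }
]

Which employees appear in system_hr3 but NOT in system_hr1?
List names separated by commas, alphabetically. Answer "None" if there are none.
Eve, Frank, Sam

Schema mapping: "staff_name" (system_hr3) = "full_name" (system_hr1) = employee name

Names in system_hr3: ['Bob', 'Eve', 'Frank', 'Grace', 'Karen', 'Sam']
Names in system_hr1: ['Bob', 'Grace', 'Jack', 'Karen', 'Rita']

In system_hr3 but not system_hr1: ['Eve', 'Frank', 'Sam']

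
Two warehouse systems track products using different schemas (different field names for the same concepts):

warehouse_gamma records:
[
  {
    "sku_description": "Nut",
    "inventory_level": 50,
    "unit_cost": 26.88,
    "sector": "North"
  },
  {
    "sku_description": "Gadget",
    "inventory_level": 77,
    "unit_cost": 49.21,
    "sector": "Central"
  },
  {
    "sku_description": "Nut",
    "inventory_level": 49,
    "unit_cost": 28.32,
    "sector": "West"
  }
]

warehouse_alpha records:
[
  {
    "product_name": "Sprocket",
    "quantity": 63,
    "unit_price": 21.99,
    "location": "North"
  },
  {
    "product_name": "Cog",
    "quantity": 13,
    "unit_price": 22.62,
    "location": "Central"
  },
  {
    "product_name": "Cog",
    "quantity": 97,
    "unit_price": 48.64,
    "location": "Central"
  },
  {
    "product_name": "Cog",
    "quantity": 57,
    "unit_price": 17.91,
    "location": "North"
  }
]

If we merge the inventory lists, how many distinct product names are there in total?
4

Schema mapping: "sku_description" (warehouse_gamma) = "product_name" (warehouse_alpha) = product name

Products in warehouse_gamma: ['Gadget', 'Nut']
Products in warehouse_alpha: ['Cog', 'Sprocket']

Union (unique products): ['Cog', 'Gadget', 'Nut', 'Sprocket']
Count: 4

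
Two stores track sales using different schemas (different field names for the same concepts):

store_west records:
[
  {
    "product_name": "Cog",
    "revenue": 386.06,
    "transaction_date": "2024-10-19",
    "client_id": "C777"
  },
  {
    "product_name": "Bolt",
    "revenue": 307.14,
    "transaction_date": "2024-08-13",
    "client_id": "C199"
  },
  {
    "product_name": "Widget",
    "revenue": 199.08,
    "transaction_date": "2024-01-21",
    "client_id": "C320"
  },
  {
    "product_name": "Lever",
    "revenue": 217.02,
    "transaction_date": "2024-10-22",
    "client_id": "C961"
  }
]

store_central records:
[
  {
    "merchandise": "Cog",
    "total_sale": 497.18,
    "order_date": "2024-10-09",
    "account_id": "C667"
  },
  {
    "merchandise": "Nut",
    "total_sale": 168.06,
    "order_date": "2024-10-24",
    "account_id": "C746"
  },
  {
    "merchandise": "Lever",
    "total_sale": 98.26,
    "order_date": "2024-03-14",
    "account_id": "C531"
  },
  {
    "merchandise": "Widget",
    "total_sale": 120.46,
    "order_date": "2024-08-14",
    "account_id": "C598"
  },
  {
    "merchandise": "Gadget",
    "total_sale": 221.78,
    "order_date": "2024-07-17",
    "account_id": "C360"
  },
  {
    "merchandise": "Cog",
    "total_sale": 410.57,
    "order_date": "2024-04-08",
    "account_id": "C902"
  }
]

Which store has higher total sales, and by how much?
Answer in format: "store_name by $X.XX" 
store_central by $407.01

Schema mapping: "revenue" (store_west) = "total_sale" (store_central) = sale amount

Total for store_west: 1109.30
Total for store_central: 1516.31

Difference: |1109.30 - 1516.31| = 407.01
store_central has higher sales by $407.01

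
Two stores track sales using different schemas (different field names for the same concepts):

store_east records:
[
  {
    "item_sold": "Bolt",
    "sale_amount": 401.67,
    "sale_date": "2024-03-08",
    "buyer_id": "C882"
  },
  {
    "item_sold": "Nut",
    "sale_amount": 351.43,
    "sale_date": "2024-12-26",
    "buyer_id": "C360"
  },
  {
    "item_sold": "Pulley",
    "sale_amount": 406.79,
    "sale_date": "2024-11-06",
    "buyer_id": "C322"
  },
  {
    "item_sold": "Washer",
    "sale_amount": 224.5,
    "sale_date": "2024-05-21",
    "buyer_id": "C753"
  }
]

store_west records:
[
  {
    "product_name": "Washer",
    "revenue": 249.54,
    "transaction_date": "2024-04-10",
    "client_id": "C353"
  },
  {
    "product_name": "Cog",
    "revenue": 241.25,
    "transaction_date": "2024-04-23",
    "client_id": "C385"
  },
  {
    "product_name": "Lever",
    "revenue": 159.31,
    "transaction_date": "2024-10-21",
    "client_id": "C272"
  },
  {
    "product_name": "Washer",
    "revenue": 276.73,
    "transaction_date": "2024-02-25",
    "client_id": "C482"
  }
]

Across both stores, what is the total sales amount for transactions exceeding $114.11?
2311.22

Schema mapping: "sale_amount" (store_east) = "revenue" (store_west) = sale amount

Sum of sales > $114.11 in store_east: 1384.39
Sum of sales > $114.11 in store_west: 926.83

Total: 1384.39 + 926.83 = 2311.22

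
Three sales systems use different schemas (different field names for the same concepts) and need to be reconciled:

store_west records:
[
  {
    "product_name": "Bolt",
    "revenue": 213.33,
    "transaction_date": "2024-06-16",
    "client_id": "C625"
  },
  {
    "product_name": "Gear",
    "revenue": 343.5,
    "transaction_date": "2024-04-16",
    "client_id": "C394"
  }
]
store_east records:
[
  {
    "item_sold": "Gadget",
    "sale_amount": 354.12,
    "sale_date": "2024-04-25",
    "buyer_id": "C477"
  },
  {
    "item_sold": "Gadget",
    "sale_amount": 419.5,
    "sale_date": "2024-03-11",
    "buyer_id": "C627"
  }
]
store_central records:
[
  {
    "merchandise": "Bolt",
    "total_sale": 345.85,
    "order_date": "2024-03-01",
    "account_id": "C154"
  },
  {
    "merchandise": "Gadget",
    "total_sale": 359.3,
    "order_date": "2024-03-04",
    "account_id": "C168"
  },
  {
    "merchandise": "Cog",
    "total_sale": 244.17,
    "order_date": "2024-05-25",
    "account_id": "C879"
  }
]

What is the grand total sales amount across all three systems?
2279.77

Schema reconciliation - all amount fields map to sale amount:

store_west (revenue): 556.83
store_east (sale_amount): 773.62
store_central (total_sale): 949.32

Grand total: 2279.77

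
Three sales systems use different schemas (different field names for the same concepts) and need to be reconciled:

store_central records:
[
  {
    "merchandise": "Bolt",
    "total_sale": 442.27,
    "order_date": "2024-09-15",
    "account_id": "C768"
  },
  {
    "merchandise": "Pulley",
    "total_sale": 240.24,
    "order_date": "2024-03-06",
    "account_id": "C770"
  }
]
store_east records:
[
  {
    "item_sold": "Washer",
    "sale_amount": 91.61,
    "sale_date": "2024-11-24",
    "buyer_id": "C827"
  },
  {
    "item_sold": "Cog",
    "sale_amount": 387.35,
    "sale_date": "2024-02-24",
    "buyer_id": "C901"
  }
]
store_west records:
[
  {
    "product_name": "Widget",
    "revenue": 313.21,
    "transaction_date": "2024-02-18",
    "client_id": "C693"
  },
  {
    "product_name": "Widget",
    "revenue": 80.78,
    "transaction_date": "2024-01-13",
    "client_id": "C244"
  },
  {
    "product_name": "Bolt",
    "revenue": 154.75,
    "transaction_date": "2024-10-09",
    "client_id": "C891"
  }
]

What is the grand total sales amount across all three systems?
1710.21

Schema reconciliation - all amount fields map to sale amount:

store_central (total_sale): 682.51
store_east (sale_amount): 478.96
store_west (revenue): 548.74

Grand total: 1710.21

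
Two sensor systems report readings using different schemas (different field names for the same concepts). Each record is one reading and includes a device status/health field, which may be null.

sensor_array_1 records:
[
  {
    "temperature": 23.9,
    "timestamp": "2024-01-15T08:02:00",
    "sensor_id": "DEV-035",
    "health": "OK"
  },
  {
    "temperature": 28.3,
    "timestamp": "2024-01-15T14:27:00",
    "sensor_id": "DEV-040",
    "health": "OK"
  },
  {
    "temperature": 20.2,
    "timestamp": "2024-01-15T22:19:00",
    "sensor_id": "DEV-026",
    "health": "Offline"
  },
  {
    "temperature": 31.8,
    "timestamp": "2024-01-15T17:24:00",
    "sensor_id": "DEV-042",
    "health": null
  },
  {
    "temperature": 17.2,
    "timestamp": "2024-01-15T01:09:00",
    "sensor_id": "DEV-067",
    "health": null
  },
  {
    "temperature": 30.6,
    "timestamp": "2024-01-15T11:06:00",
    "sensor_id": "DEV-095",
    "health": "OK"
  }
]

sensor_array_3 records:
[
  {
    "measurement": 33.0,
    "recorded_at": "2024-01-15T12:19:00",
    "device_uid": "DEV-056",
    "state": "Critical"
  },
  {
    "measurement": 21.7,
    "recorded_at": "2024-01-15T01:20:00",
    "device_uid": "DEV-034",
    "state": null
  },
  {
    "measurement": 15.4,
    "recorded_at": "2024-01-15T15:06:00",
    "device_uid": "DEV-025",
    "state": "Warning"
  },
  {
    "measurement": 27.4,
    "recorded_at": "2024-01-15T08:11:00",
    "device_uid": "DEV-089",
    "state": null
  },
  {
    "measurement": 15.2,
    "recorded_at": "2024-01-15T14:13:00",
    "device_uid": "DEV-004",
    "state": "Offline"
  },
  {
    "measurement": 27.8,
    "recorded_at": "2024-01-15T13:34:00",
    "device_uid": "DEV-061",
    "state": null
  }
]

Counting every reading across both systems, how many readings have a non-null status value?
7

Schema mapping: "health" (sensor_array_1) = "state" (sensor_array_3) = status

Non-null in sensor_array_1: 4
Non-null in sensor_array_3: 3

Total non-null: 4 + 3 = 7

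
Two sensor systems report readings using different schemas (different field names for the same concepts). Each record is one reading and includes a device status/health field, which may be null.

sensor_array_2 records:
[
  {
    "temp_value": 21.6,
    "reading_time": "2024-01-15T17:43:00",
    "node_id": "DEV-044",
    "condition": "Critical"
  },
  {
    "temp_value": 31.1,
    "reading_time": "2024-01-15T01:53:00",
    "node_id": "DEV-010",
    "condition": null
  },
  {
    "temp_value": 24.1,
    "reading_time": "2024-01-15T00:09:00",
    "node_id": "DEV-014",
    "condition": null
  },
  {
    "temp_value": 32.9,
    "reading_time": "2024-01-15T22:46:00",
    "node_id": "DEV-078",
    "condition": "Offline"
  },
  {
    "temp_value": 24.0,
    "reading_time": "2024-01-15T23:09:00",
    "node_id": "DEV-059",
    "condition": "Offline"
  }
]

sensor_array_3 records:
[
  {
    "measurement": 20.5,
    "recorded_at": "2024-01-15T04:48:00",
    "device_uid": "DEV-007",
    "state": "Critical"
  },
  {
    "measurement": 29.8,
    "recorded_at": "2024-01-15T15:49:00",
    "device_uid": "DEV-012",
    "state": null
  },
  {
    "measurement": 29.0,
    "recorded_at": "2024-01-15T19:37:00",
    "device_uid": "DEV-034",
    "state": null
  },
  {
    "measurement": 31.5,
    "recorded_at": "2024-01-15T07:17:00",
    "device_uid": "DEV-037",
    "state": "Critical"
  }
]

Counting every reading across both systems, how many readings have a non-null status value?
5

Schema mapping: "condition" (sensor_array_2) = "state" (sensor_array_3) = status

Non-null in sensor_array_2: 3
Non-null in sensor_array_3: 2

Total non-null: 3 + 2 = 5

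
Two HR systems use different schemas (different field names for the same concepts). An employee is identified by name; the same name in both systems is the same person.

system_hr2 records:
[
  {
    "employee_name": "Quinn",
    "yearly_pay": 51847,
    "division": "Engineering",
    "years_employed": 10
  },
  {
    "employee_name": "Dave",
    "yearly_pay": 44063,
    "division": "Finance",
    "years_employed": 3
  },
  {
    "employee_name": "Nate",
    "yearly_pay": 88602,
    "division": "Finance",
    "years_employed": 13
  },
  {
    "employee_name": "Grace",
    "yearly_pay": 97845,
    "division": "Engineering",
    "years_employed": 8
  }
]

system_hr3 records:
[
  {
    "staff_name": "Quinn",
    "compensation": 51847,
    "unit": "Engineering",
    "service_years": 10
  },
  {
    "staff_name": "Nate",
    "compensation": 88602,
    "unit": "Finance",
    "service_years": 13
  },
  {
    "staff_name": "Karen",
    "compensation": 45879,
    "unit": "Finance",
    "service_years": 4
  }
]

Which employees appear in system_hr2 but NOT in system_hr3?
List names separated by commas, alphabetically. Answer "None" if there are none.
Dave, Grace

Schema mapping: "employee_name" (system_hr2) = "staff_name" (system_hr3) = employee name

Names in system_hr2: ['Dave', 'Grace', 'Nate', 'Quinn']
Names in system_hr3: ['Karen', 'Nate', 'Quinn']

In system_hr2 but not system_hr3: ['Dave', 'Grace']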